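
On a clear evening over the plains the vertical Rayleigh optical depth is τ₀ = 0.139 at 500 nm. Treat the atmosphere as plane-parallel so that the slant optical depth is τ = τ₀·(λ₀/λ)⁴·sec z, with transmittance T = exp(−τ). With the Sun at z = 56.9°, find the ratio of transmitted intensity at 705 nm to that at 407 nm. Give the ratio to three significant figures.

1.67

Airmass: sec 56.9° = 1.8312.
τ(705 nm) = 0.139 × (500/705)⁴ × 1.8312 = 0.139 × 0.2530 × 1.8312 = 0.0644.
τ(407 nm) = 0.139 × (500/407)⁴ × 1.8312 = 0.139 × 2.2777 × 1.8312 = 0.5798.
T(705)/T(407) = exp(τ_B − τ_A) = exp(0.5154) = 1.6742.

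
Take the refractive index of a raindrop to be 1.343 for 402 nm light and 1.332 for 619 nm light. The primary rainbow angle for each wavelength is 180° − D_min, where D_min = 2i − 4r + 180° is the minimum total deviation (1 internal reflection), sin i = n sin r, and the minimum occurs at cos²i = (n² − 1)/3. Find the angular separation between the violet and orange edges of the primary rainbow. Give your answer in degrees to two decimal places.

1.58°

At 402 nm (n = 1.343): cos²i = 0.26788 → i = 58.830°, r = 39.577°, D_min = 139.354°, rainbow angle = 40.646°.
At 619 nm (n = 1.332): cos²i = 0.25807 → i = 59.469°, r = 40.290°, D_min = 137.776°, rainbow angle = 42.224°.
Angular width = |40.646° − 42.224°| = 1.578°.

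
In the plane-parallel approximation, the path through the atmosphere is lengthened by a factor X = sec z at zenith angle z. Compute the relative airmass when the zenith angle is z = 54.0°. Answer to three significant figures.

1.70

X = sec z = 1/cos 54.0° = 1/0.5878 = 1.7013.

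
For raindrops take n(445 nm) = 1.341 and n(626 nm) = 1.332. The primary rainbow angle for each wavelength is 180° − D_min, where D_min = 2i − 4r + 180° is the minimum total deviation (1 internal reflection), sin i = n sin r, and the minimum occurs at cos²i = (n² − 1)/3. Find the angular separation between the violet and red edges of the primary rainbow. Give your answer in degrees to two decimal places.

1.29°

At 445 nm (n = 1.341): cos²i = 0.26609 → i = 58.946°, r = 39.705°, D_min = 139.071°, rainbow angle = 40.929°.
At 626 nm (n = 1.332): cos²i = 0.25807 → i = 59.469°, r = 40.290°, D_min = 137.776°, rainbow angle = 42.224°.
Angular width = |40.929° − 42.224°| = 1.295°.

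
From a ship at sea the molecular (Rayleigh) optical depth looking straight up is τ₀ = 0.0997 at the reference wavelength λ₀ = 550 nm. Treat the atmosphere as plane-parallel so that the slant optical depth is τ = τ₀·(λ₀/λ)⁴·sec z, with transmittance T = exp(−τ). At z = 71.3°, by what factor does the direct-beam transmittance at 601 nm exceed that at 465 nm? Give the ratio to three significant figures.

Airmass: sec 71.3° = 3.1190.
τ(601 nm) = 0.0997 × (550/601)⁴ × 3.1190 = 0.0997 × 0.7014 × 3.1190 = 0.2181.
τ(465 nm) = 0.0997 × (550/465)⁴ × 3.1190 = 0.0997 × 1.9572 × 3.1190 = 0.6086.
T(601)/T(465) = exp(τ_B − τ_A) = exp(0.3905) = 1.4778.

1.48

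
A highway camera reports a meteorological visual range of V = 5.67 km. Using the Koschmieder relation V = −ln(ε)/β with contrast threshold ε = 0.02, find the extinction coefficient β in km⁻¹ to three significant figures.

β = −ln(0.02) / V = 3.912 / 5.67 = 0.6900 km⁻¹.

0.690 km⁻¹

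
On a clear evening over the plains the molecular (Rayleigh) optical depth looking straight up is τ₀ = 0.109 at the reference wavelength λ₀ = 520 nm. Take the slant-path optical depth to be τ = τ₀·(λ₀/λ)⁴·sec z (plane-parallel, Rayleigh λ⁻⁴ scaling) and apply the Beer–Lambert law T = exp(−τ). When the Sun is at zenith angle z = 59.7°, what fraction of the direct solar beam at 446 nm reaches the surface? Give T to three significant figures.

sec 59.7° = 1.9821.
τ = 0.109 × (520/446)⁴ × 1.9821 = 0.109 × 1.8479 × 1.9821 = 0.3992.
T = exp(−0.3992) = 0.6708.

0.671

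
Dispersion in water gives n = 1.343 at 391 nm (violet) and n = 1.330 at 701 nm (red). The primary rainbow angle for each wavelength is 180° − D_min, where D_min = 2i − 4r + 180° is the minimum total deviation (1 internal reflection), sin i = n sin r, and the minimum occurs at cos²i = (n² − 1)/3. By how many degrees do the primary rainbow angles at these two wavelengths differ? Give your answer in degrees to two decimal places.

1.87°

At 391 nm (n = 1.343): cos²i = 0.26788 → i = 58.830°, r = 39.577°, D_min = 139.354°, rainbow angle = 40.646°.
At 701 nm (n = 1.330): cos²i = 0.25630 → i = 59.585°, r = 40.422°, D_min = 137.484°, rainbow angle = 42.516°.
Angular width = |40.646° − 42.516°| = 1.871°.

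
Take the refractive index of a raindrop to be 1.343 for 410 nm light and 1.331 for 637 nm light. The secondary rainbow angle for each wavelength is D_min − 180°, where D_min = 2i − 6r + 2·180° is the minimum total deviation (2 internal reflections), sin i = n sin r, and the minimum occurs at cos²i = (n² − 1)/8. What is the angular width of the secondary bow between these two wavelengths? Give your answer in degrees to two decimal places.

At 410 nm (n = 1.343): cos²i = 0.10046 → i = 71.522°, r = 44.928°, D_min = 233.478°, rainbow angle = 53.478°.
At 637 nm (n = 1.331): cos²i = 0.09645 → i = 71.907°, r = 45.575°, D_min = 230.365°, rainbow angle = 50.365°.
Angular width = |53.478° − 50.365°| = 3.113°.

3.11°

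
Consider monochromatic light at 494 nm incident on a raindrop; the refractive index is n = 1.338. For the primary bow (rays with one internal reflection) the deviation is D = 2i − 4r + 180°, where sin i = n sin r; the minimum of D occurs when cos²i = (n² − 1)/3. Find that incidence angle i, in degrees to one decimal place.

cos²i = (1.338² − 1)/3 = (1.79024 − 1)/3 = 0.26341.
cos i = 0.51324, so i = 59.120°.

59.1°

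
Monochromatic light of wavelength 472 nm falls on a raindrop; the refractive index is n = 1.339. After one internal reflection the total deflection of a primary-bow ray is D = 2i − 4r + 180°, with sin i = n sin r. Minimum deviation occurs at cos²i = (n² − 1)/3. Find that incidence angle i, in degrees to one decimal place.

cos²i = (1.339² − 1)/3 = (1.79292 − 1)/3 = 0.26431.
cos i = 0.51411, so i = 59.062°.

59.1°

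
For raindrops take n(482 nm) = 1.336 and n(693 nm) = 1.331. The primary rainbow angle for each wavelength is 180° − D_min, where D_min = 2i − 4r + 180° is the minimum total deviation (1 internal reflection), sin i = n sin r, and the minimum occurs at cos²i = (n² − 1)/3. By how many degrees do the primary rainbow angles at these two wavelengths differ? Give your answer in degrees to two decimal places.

0.73°

At 482 nm (n = 1.336): cos²i = 0.26163 → i = 59.236°, r = 40.029°, D_min = 138.356°, rainbow angle = 41.644°.
At 693 nm (n = 1.331): cos²i = 0.25719 → i = 59.527°, r = 40.356°, D_min = 137.630°, rainbow angle = 42.370°.
Angular width = |41.644° − 42.370°| = 0.726°.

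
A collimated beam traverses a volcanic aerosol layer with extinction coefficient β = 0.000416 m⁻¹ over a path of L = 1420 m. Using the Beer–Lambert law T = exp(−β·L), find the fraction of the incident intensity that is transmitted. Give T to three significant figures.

τ = β·L = 0.000416 × 1420 = 0.5907.
T = exp(−0.5907) = 0.5539.

0.554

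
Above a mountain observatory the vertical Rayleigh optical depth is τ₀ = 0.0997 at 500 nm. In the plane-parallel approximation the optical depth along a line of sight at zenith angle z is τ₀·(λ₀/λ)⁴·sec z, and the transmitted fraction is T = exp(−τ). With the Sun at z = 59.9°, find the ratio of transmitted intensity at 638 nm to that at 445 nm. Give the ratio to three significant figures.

Airmass: sec 59.9° = 1.9940.
τ(638 nm) = 0.0997 × (500/638)⁴ × 1.9940 = 0.0997 × 0.3772 × 1.9940 = 0.0750.
τ(445 nm) = 0.0997 × (500/445)⁴ × 1.9940 = 0.0997 × 1.5938 × 1.9940 = 0.3169.
T(638)/T(445) = exp(τ_B − τ_A) = exp(0.2419) = 1.2736.

1.27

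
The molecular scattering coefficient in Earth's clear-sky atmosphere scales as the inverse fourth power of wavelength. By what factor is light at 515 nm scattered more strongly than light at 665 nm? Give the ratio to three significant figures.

2.78

Rayleigh scattering ∝ λ⁻⁴, so the ratio of coefficients is the inverse fourth power of the wavelength ratio.
σ(515)/σ(665) = (665/515)⁴ = (1.2913)⁴ = 2.78.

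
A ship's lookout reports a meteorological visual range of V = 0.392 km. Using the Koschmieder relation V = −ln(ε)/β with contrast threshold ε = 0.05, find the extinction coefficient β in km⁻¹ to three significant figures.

β = −ln(0.05) / V = 2.996 / 0.392 = 7.6422 km⁻¹.

7.64 km⁻¹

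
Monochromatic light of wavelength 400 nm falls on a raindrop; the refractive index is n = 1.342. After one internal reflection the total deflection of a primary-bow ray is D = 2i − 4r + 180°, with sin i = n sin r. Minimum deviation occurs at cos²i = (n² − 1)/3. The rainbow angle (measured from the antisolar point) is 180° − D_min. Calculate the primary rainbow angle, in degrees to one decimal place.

cos²i = (1.80096 − 1)/3 = 0.26699; i = arccos(0.51671) = 58.888°.
sin r = sin 58.888°/1.342 = 0.63797; r = 39.641°.
D_min = 2·58.888° − 4·39.641° + 180° = 139.213°.
Rainbow angle = 180° − D_min = 40.787°.

40.8°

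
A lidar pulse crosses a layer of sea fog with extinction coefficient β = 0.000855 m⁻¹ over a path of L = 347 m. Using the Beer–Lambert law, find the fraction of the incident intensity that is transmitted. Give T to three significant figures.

τ = β·L = 0.000855 × 347 = 0.2967.
T = exp(−0.2967) = 0.7433.

0.743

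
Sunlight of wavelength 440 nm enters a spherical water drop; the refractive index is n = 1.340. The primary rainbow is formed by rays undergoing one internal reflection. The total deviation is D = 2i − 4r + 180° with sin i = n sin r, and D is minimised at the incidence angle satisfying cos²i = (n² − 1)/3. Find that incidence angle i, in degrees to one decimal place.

cos²i = (1.340² − 1)/3 = (1.79560 − 1)/3 = 0.26520.
cos i = 0.51498, so i = 59.004°.

59.0°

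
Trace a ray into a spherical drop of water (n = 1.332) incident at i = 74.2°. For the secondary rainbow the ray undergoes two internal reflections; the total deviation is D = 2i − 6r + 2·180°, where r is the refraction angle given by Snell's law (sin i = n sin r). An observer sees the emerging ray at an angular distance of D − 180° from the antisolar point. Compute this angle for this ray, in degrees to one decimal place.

sin r = sin 74.2° / 1.332 = 0.9622/1.332 = 0.7224; r = 46.25°.
D = 2·74.2° − 6·46.25° + 2·180° = 148.40° − 277.51° + 360° = 230.89°.
Angle from antisolar point = D − 180° = 50.89°.

50.9°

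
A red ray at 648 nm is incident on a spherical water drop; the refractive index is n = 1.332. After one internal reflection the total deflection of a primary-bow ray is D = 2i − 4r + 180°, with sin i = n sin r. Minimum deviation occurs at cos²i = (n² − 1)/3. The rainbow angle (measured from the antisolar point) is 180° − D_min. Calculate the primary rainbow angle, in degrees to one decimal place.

cos²i = (1.77422 − 1)/3 = 0.25807; i = arccos(0.50801) = 59.469°.
sin r = sin 59.469°/1.332 = 0.64666; r = 40.290°.
D_min = 2·59.469° − 4·40.290° + 180° = 137.776°.
Rainbow angle = 180° − D_min = 42.224°.

42.2°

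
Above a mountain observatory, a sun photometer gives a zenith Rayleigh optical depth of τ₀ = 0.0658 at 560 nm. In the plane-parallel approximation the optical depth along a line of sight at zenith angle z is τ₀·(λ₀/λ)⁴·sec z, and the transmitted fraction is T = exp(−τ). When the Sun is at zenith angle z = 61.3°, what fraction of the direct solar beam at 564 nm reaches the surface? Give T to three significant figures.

sec 61.3° = 2.0824.
τ = 0.0658 × (560/564)⁴ × 2.0824 = 0.0658 × 0.9719 × 2.0824 = 0.1332.
T = exp(−0.1332) = 0.8753.

0.875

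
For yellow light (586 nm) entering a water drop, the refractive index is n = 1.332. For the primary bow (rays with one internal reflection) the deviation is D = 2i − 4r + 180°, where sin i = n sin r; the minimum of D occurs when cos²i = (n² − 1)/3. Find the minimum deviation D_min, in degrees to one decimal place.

cos²i = (1.77422 − 1)/3 = 0.25807; i = arccos(0.50801) = 59.469°.
sin r = sin 59.469°/1.332 = 0.64666; r = 40.290°.
D_min = 2·59.469° − 4·40.290° + 180° = 137.776°.

137.8°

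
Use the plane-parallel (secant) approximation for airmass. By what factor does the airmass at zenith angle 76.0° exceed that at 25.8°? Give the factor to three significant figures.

3.72

X(76.0°)/X(25.8°) = sec 76.0° / sec 25.8° = cos 25.8° / cos 76.0° = 0.9003/0.2419 = 3.7215.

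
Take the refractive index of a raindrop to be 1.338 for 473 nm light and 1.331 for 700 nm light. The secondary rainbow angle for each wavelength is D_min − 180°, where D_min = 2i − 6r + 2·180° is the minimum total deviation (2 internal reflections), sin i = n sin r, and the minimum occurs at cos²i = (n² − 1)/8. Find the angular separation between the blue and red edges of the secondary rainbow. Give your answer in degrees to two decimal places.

1.83°

At 473 nm (n = 1.338): cos²i = 0.09878 → i = 71.682°, r = 45.195°, D_min = 232.193°, rainbow angle = 52.193°.
At 700 nm (n = 1.331): cos²i = 0.09645 → i = 71.907°, r = 45.575°, D_min = 230.365°, rainbow angle = 50.365°.
Angular width = |52.193° − 50.365°| = 1.828°.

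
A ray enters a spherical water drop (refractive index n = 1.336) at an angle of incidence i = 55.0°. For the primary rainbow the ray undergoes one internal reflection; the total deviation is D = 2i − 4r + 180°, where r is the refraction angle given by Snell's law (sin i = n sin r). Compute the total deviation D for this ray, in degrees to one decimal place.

sin r = sin 55.0° / 1.336 = 0.8192/1.336 = 0.6131; r = 37.82°.
D = 2·55.0° − 4·37.82° + 180° = 110.00° − 151.27° + 180° = 138.73°.

138.7°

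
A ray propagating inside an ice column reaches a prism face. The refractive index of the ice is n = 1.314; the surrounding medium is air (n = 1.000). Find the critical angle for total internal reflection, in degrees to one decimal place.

sin θ_c = n_air / n = 1.000 / 1.314 = 0.7610.
θ_c = arcsin(0.7610) = 49.56°.

49.6°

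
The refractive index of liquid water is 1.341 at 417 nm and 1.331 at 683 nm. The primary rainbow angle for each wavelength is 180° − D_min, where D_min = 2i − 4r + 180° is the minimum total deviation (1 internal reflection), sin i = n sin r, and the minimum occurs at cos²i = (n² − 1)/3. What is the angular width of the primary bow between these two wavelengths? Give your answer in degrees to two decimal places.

At 417 nm (n = 1.341): cos²i = 0.26609 → i = 58.946°, r = 39.705°, D_min = 139.071°, rainbow angle = 40.929°.
At 683 nm (n = 1.331): cos²i = 0.25719 → i = 59.527°, r = 40.356°, D_min = 137.630°, rainbow angle = 42.370°.
Angular width = |40.929° − 42.370°| = 1.441°.

1.44°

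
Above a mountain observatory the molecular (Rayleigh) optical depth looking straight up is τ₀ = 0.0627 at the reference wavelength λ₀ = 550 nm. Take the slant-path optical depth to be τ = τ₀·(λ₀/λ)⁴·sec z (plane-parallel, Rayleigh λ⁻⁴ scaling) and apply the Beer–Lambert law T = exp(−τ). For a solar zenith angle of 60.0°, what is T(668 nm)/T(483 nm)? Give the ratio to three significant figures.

1.17

Airmass: sec 60.0° = 2.0000.
τ(668 nm) = 0.0627 × (550/668)⁴ × 2.0000 = 0.0627 × 0.4596 × 2.0000 = 0.0576.
τ(483 nm) = 0.0627 × (550/483)⁴ × 2.0000 = 0.0627 × 1.6814 × 2.0000 = 0.2108.
T(668)/T(483) = exp(τ_B − τ_A) = exp(0.1532) = 1.1656.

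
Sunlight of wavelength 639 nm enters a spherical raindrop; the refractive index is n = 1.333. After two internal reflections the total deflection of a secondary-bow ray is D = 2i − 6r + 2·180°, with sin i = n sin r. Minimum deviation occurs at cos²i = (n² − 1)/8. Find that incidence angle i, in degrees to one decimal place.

cos²i = (1.333² − 1)/8 = (1.77689 − 1)/8 = 0.09711.
cos i = 0.31163, so i = 71.843°.

71.8°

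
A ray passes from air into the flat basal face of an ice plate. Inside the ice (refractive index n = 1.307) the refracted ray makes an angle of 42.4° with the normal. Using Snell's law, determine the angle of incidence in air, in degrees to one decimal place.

61.8°

Snell: sin θ_i = n · sin θ_r = 1.307 × sin 42.4° = 1.307 × 0.6743 = 0.8813.
θ_i = arcsin(0.8813) = 61.80°.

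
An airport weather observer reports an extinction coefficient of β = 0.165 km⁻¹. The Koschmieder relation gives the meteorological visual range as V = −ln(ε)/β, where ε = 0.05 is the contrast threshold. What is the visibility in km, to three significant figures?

18.2 km

V = −ln(0.05) / 0.165 = 2.996 / 0.165 = 18.1560 km.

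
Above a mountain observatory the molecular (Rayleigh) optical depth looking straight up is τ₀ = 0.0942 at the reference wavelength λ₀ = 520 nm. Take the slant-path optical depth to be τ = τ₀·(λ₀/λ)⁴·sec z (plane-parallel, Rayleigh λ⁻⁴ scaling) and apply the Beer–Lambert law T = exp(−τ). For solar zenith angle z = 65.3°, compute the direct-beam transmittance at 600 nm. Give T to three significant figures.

0.881

sec 65.3° = 2.3931.
τ = 0.0942 × (520/600)⁴ × 2.3931 = 0.0942 × 0.5642 × 2.3931 = 0.1272.
T = exp(−0.1272) = 0.8806.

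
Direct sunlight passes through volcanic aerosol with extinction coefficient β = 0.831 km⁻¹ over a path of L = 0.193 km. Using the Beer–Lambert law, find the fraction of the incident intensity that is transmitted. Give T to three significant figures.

0.852

τ = β·L = 0.831 × 0.193 = 0.1604.
T = exp(−0.1604) = 0.8518.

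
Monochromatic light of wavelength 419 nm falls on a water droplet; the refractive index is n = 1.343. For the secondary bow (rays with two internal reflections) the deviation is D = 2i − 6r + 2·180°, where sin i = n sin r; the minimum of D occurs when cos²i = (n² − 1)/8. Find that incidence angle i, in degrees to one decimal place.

cos²i = (1.343² − 1)/8 = (1.80365 − 1)/8 = 0.10046.
cos i = 0.31695, so i = 71.522°.

71.5°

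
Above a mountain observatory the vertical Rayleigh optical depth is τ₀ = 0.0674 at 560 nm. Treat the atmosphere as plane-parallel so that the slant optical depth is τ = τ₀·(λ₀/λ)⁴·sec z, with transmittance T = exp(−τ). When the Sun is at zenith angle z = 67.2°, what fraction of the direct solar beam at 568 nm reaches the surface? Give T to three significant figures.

0.848

sec 67.2° = 2.5805.
τ = 0.0674 × (560/568)⁴ × 2.5805 = 0.0674 × 0.9448 × 2.5805 = 0.1643.
T = exp(−0.1643) = 0.8485.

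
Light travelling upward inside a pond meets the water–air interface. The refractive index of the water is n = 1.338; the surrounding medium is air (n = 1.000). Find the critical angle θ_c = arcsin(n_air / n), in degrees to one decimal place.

48.4°

sin θ_c = n_air / n = 1.000 / 1.338 = 0.7474.
θ_c = arcsin(0.7474) = 48.36°.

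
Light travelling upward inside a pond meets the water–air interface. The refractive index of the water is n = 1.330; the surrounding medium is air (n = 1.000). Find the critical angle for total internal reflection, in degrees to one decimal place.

48.8°

sin θ_c = n_air / n = 1.000 / 1.330 = 0.7519.
θ_c = arcsin(0.7519) = 48.75°.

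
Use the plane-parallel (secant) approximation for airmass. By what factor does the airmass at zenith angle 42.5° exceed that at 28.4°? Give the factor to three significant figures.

1.19

X(42.5°)/X(28.4°) = sec 42.5° / sec 28.4° = cos 28.4° / cos 42.5° = 0.8796/0.7373 = 1.1931.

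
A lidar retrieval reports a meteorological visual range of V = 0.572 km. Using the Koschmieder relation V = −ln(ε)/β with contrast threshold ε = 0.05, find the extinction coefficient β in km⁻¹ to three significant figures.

β = −ln(0.05) / V = 2.996 / 0.572 = 5.2373 km⁻¹.

5.24 km⁻¹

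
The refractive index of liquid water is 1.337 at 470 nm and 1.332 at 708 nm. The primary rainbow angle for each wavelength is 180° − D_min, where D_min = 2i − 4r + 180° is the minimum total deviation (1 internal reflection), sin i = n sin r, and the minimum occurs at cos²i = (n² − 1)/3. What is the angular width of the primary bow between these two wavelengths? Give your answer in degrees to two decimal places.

0.72°

At 470 nm (n = 1.337): cos²i = 0.26252 → i = 59.178°, r = 39.964°, D_min = 138.500°, rainbow angle = 41.500°.
At 708 nm (n = 1.332): cos²i = 0.25807 → i = 59.469°, r = 40.290°, D_min = 137.776°, rainbow angle = 42.224°.
Angular width = |41.500° − 42.224°| = 0.724°.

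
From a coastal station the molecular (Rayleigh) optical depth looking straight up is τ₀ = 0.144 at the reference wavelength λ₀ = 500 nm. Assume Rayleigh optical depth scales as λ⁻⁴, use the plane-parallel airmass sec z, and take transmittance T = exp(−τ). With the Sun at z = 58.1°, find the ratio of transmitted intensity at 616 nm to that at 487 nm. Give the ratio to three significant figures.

Airmass: sec 58.1° = 1.8924.
τ(616 nm) = 0.144 × (500/616)⁴ × 1.8924 = 0.144 × 0.4341 × 1.8924 = 0.1183.
τ(487 nm) = 0.144 × (500/487)⁴ × 1.8924 = 0.144 × 1.1111 × 1.8924 = 0.3028.
T(616)/T(487) = exp(τ_B − τ_A) = exp(0.1845) = 1.2026.

1.20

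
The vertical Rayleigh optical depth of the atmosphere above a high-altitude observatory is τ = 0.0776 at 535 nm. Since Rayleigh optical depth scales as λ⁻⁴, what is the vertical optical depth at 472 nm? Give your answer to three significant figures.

0.128

τ(472 nm) = τ(535 nm) × (535/472)⁴ = 0.0776 × (1.1335)⁴ = 0.0776 × 1.6506 = 0.1281.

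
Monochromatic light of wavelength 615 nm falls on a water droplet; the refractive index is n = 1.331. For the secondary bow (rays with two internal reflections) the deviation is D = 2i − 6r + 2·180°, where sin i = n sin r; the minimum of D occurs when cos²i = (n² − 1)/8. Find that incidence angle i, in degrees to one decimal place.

cos²i = (1.331² − 1)/8 = (1.77156 − 1)/8 = 0.09645.
cos i = 0.31056, so i = 71.907°.

71.9°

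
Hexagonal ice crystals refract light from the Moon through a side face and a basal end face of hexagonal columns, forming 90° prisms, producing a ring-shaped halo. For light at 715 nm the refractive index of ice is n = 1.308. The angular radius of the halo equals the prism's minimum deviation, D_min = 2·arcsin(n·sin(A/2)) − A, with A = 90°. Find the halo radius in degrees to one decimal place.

n·sin(A/2) = 1.308 × sin 45° = 1.308 × 0.7071 = 0.9249.
D_min = 2·arcsin(0.9249) − 90° = 2 × 67.653° − 90° = 45.305°.

45.3°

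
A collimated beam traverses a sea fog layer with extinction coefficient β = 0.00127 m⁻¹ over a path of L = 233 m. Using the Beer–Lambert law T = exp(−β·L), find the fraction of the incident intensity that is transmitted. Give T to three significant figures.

τ = β·L = 0.00127 × 233 = 0.2959.
T = exp(−0.2959) = 0.7439.

0.744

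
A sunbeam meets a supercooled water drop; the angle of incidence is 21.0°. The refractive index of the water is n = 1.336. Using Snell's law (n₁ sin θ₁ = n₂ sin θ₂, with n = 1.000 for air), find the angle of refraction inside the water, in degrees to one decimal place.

Snell: sin θ_r = sin θ_i / n = sin 21.0° / 1.336 = 0.3584 / 1.336 = 0.2682.
θ_r = arcsin(0.2682) = 15.56°.

15.6°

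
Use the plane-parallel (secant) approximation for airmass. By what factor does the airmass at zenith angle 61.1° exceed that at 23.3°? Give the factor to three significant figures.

X(61.1°)/X(23.3°) = sec 61.1° / sec 23.3° = cos 23.3° / cos 61.1° = 0.9184/0.4833 = 1.9004.

1.90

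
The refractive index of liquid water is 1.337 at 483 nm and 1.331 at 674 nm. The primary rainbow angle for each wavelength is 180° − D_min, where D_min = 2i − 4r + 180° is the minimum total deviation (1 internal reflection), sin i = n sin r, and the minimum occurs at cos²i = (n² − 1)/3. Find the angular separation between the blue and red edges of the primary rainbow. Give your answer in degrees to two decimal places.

At 483 nm (n = 1.337): cos²i = 0.26252 → i = 59.178°, r = 39.964°, D_min = 138.500°, rainbow angle = 41.500°.
At 674 nm (n = 1.331): cos²i = 0.25719 → i = 59.527°, r = 40.356°, D_min = 137.630°, rainbow angle = 42.370°.
Angular width = |41.500° − 42.370°| = 0.870°.

0.87°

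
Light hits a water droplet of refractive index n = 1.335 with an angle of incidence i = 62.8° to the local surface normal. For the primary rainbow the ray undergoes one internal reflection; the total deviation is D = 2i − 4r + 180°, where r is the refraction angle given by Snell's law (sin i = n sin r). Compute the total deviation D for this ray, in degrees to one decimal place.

138.5°

sin r = sin 62.8° / 1.335 = 0.8894/1.335 = 0.6662; r = 41.78°.
D = 2·62.8° − 4·41.78° + 180° = 125.60° − 167.11° + 180° = 138.49°.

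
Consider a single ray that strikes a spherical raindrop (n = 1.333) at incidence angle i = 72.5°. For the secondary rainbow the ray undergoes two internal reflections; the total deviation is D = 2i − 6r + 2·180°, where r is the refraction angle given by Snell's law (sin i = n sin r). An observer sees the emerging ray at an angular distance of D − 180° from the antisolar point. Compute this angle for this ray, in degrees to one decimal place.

sin r = sin 72.5° / 1.333 = 0.9537/1.333 = 0.7155; r = 45.68°.
D = 2·72.5° − 6·45.68° + 2·180° = 145.00° − 274.09° + 360° = 230.91°.
Angle from antisolar point = D − 180° = 50.91°.

50.9°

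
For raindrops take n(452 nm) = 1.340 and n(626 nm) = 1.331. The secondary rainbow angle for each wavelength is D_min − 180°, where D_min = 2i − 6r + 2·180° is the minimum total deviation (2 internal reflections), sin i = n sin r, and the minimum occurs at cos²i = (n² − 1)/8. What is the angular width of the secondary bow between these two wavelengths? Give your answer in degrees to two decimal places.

At 452 nm (n = 1.340): cos²i = 0.09945 → i = 71.618°, r = 45.088°, D_min = 232.709°, rainbow angle = 52.709°.
At 626 nm (n = 1.331): cos²i = 0.09645 → i = 71.907°, r = 45.575°, D_min = 230.365°, rainbow angle = 50.365°.
Angular width = |52.709° − 50.365°| = 2.344°.

2.34°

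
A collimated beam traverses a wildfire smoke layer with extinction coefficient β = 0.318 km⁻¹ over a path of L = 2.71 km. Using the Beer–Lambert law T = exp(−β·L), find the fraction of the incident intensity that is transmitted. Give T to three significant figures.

0.422

τ = β·L = 0.318 × 2.71 = 0.8618.
T = exp(−0.8618) = 0.4224.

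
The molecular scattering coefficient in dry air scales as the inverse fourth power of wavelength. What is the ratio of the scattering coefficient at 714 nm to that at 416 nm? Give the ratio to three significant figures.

0.115

Rayleigh scattering ∝ λ⁻⁴, so the ratio of coefficients is the inverse fourth power of the wavelength ratio.
σ(714)/σ(416) = (416/714)⁴ = (0.5826)⁴ = 0.1152.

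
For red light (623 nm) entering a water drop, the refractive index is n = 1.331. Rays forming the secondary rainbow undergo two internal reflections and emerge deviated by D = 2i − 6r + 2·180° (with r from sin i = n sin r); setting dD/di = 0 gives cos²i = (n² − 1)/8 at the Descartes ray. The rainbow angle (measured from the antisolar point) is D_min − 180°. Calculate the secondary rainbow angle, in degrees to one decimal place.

cos²i = (1.77156 − 1)/8 = 0.09645; i = arccos(0.31056) = 71.907°.
sin r = sin 71.907°/1.331 = 0.71417; r = 45.575°.
D_min = 2·71.907° − 6·45.575° + 360° = 230.365°.
Rainbow angle = D_min − 180° = 50.365°.

50.4°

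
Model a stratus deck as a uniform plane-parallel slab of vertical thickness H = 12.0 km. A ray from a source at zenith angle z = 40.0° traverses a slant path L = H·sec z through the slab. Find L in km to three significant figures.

sec z = 1/cos 40.0° = 1.3054.
L = 12.0 × 1.3054 = 15.665 km.

15.7 km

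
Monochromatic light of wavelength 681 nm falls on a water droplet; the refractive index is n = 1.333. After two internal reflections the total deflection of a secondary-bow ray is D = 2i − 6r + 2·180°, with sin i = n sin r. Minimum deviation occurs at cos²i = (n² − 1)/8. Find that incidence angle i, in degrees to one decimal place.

71.8°

cos²i = (1.333² − 1)/8 = (1.77689 − 1)/8 = 0.09711.
cos i = 0.31163, so i = 71.843°.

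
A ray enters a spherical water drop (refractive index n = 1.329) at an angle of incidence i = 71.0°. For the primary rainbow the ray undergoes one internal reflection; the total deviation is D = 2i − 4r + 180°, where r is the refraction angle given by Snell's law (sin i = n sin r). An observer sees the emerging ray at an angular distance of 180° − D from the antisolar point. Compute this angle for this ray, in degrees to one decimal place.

sin r = sin 71.0° / 1.329 = 0.9455/1.329 = 0.7115; r = 45.35°.
D = 2·71.0° − 4·45.35° + 180° = 142.00° − 181.41° + 180° = 140.59°.
Angle from antisolar point = 180° − D = 39.41°.

39.4°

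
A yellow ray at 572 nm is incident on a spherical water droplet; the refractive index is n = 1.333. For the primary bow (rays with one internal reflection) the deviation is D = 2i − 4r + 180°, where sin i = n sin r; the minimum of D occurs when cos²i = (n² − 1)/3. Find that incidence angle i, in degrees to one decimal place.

59.4°

cos²i = (1.333² − 1)/3 = (1.77689 − 1)/3 = 0.25896.
cos i = 0.50888, so i = 59.410°.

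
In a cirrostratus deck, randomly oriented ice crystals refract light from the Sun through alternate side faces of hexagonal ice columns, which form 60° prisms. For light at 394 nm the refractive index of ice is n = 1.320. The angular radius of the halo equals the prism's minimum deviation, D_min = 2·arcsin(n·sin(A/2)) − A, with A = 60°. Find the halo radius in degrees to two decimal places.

n·sin(A/2) = 1.320 × sin 30° = 1.320 × 0.5000 = 0.6600.
D_min = 2·arcsin(0.6600) − 60° = 2 × 41.300° − 60° = 22.600°.

22.60°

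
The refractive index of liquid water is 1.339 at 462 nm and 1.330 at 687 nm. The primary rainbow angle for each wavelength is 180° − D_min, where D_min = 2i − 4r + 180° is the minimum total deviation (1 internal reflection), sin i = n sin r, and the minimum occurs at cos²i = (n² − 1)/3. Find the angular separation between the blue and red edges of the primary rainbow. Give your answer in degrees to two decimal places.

At 462 nm (n = 1.339): cos²i = 0.26431 → i = 59.062°, r = 39.834°, D_min = 138.786°, rainbow angle = 41.214°.
At 687 nm (n = 1.330): cos²i = 0.25630 → i = 59.585°, r = 40.422°, D_min = 137.484°, rainbow angle = 42.516°.
Angular width = |41.214° − 42.516°| = 1.303°.

1.30°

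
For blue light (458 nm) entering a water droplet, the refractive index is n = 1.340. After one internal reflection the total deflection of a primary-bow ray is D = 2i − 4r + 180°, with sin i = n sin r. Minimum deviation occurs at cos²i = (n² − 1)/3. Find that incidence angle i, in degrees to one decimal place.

cos²i = (1.340² − 1)/3 = (1.79560 − 1)/3 = 0.26520.
cos i = 0.51498, so i = 59.004°.

59.0°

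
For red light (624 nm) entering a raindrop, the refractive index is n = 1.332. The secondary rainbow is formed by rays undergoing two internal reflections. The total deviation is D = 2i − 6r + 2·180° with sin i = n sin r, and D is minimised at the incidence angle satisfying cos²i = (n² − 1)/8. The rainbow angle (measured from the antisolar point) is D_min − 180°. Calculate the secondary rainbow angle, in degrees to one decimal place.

50.6°

cos²i = (1.77422 − 1)/8 = 0.09678; i = arccos(0.31109) = 71.875°.
sin r = sin 71.875°/1.332 = 0.71350; r = 45.520°.
D_min = 2·71.875° − 6·45.520° + 360° = 230.628°.
Rainbow angle = D_min − 180° = 50.628°.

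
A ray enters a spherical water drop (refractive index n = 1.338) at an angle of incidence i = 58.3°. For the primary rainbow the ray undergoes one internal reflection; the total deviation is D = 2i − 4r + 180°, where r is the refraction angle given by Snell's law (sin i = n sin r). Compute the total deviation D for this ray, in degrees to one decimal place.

138.7°

sin r = sin 58.3° / 1.338 = 0.8508/1.338 = 0.6359; r = 39.49°.
D = 2·58.3° − 4·39.49° + 180° = 116.60° − 157.94° + 180° = 138.66°.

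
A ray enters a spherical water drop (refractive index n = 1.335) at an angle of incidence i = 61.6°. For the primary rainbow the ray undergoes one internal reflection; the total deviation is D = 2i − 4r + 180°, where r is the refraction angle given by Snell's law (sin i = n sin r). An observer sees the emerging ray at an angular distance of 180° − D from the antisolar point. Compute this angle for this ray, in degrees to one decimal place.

sin r = sin 61.6° / 1.335 = 0.8796/1.335 = 0.6589; r = 41.22°.
D = 2·61.6° − 4·41.22° + 180° = 123.20° − 164.87° + 180° = 138.33°.
Angle from antisolar point = 180° − D = 41.67°.

41.7°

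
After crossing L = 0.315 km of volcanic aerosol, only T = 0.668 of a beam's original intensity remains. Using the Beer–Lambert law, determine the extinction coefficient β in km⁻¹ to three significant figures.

1.28 km⁻¹

Beer–Lambert: T = exp(−βL) ⇒ β = −ln(T)/L = −ln(0.668)/0.315 = 0.4035/0.315 = 1.281 km⁻¹.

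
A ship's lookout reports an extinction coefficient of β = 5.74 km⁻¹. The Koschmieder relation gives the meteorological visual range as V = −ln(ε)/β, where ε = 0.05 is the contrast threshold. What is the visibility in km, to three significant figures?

V = −ln(0.05) / 5.74 = 2.996 / 5.74 = 0.5219 km.

0.522 km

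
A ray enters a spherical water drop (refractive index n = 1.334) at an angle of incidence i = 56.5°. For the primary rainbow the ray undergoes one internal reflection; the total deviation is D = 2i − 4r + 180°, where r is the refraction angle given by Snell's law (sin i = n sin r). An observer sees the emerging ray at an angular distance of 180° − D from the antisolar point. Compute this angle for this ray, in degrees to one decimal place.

sin r = sin 56.5° / 1.334 = 0.8339/1.334 = 0.6251; r = 38.69°.
D = 2·56.5° − 4·38.69° + 180° = 113.00° − 154.76° + 180° = 138.24°.
Angle from antisolar point = 180° − D = 41.76°.

41.8°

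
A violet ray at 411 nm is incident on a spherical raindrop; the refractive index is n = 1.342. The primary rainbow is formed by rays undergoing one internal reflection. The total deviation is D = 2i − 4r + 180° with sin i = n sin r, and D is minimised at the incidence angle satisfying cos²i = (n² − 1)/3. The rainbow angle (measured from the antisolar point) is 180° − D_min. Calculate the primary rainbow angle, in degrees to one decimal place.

cos²i = (1.80096 − 1)/3 = 0.26699; i = arccos(0.51671) = 58.888°.
sin r = sin 58.888°/1.342 = 0.63797; r = 39.641°.
D_min = 2·58.888° − 4·39.641° + 180° = 139.213°.
Rainbow angle = 180° − D_min = 40.787°.

40.8°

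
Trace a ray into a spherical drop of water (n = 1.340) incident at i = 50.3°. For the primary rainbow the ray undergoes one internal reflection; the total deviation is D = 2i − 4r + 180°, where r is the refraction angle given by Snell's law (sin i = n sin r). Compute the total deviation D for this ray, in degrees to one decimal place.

140.4°

sin r = sin 50.3° / 1.340 = 0.7694/1.340 = 0.5742; r = 35.04°.
D = 2·50.3° − 4·35.04° + 180° = 100.60° − 140.17° + 180° = 140.43°.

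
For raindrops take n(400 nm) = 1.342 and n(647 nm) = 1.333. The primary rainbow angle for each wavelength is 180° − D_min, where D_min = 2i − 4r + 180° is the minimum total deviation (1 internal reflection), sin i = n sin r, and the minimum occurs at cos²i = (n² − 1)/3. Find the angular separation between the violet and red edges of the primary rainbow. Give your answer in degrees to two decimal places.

1.29°

At 400 nm (n = 1.342): cos²i = 0.26699 → i = 58.888°, r = 39.641°, D_min = 139.213°, rainbow angle = 40.787°.
At 647 nm (n = 1.333): cos²i = 0.25896 → i = 59.410°, r = 40.225°, D_min = 137.922°, rainbow angle = 42.078°.
Angular width = |40.787° − 42.078°| = 1.291°.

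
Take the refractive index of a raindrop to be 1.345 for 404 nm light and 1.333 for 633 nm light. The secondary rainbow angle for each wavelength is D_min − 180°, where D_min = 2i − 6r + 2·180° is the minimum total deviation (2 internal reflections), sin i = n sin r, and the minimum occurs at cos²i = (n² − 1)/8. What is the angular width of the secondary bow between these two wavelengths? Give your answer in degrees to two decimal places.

At 404 nm (n = 1.345): cos²i = 0.10113 → i = 71.458°, r = 44.821°, D_min = 233.987°, rainbow angle = 53.987°.
At 633 nm (n = 1.333): cos²i = 0.09711 → i = 71.843°, r = 45.466°, D_min = 230.891°, rainbow angle = 50.891°.
Angular width = |53.987° − 50.891°| = 3.096°.

3.10°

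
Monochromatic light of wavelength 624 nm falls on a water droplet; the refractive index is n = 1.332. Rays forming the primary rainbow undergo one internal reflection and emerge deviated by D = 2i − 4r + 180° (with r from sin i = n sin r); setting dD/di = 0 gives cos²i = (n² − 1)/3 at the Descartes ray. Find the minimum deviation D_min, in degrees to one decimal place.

cos²i = (1.77422 − 1)/3 = 0.25807; i = arccos(0.50801) = 59.469°.
sin r = sin 59.469°/1.332 = 0.64666; r = 40.290°.
D_min = 2·59.469° − 4·40.290° + 180° = 137.776°.

137.8°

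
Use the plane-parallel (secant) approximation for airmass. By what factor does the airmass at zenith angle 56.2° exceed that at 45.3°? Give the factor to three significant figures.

X(56.2°)/X(45.3°) = sec 56.2° / sec 45.3° = cos 45.3° / cos 56.2° = 0.7034/0.5563 = 1.2644.

1.26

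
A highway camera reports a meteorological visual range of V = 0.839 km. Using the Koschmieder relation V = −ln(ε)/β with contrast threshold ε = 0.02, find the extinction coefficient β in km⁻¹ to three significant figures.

4.66 km⁻¹

β = −ln(0.02) / V = 3.912 / 0.839 = 4.6627 km⁻¹.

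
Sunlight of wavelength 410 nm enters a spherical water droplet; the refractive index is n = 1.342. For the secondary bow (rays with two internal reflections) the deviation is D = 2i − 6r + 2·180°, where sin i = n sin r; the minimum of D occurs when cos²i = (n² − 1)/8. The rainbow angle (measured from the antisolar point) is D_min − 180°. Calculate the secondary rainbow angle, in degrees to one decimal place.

cos²i = (1.80096 − 1)/8 = 0.10012; i = arccos(0.31642) = 71.554°.
sin r = sin 71.554°/1.342 = 0.70687; r = 44.981°.
D_min = 2·71.554° − 6·44.981° + 360° = 233.222°.
Rainbow angle = D_min − 180° = 53.222°.

53.2°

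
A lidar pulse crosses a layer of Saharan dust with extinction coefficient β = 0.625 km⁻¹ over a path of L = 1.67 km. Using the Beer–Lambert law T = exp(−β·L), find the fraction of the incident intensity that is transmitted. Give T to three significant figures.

τ = β·L = 0.625 × 1.67 = 1.0437.
T = exp(−1.0437) = 0.3521.

0.352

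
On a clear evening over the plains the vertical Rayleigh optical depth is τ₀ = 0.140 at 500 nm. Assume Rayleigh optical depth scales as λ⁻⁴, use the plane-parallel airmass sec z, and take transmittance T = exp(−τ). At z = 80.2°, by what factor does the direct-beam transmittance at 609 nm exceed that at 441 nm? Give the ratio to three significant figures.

2.68

Airmass: sec 80.2° = 5.8751.
τ(609 nm) = 0.140 × (500/609)⁴ × 5.8751 = 0.140 × 0.4544 × 5.8751 = 0.3737.
τ(441 nm) = 0.140 × (500/441)⁴ × 5.8751 = 0.140 × 1.6524 × 5.8751 = 1.3592.
T(609)/T(441) = exp(τ_B − τ_A) = exp(0.9854) = 2.6790.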